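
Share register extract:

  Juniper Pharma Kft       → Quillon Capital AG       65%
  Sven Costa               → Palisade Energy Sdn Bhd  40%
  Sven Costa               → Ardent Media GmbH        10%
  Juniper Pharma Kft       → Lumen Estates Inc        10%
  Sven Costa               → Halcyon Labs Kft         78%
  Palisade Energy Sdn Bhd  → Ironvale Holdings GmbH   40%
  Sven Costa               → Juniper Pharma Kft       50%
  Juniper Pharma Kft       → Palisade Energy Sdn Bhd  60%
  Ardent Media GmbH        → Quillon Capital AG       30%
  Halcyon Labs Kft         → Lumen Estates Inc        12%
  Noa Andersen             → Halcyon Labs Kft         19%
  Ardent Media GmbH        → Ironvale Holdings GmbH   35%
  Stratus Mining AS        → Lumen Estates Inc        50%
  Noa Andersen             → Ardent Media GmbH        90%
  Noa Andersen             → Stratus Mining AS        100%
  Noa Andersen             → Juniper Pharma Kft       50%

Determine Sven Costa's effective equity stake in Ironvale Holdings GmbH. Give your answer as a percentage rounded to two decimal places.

Sven reaches Ironvale along 3 paths.
Via Palisade: 40% × 40% = 16%.
Via Juniper → Palisade: 50% × 60% × 40% = 12%.
Via Ardent: 10% × 35% = 3.5%.
Total: 16% + 12% + 3.5% = 31.5%.
Rounded: 31.50%.

31.50%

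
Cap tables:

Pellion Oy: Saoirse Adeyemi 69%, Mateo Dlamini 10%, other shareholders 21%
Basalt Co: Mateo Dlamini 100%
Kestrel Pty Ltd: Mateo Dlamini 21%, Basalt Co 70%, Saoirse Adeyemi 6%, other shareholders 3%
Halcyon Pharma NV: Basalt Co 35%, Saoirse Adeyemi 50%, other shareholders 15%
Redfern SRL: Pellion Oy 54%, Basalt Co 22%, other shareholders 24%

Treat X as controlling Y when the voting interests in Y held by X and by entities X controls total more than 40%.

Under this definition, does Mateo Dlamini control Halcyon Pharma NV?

Mateo holds 100% of Basalt, so Mateo controls Basalt.
Mateo and Basalt together hold 21% + 70% = 91% of Kestrel, so Mateo controls Kestrel.
In Halcyon, Mateo's side holds only 35%, not > 40%.
So Mateo does not control Halcyon.

No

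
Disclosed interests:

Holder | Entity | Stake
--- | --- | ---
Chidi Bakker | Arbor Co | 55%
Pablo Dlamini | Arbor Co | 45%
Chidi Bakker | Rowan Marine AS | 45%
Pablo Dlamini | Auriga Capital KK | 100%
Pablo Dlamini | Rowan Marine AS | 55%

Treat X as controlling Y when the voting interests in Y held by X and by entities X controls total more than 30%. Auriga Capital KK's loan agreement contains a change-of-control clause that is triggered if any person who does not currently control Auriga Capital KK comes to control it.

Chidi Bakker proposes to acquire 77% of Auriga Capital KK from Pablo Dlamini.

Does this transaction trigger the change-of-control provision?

Yes

The purchase adds only to Chidi's holdings (Pablo's stake shrinks), so Chidi is the only person who could newly come to control Auriga.
Chidi holds 45% of Rowan, so Chidi controls Rowan.
Chidi holds 55% of Arbor, so Chidi controls Arbor.
Neither Chidi nor any entity Chidi controls holds any voting interest in Auriga.
So before the transaction, Chidi does not control Auriga.
After the purchase, Chidi holds 77% of Auriga directly, and Pablo's stake falls to 23%.
Chidi holds 77% of Auriga, so Chidi controls Auriga.
Chidi did not control Auriga before and does after, so the clause is triggered.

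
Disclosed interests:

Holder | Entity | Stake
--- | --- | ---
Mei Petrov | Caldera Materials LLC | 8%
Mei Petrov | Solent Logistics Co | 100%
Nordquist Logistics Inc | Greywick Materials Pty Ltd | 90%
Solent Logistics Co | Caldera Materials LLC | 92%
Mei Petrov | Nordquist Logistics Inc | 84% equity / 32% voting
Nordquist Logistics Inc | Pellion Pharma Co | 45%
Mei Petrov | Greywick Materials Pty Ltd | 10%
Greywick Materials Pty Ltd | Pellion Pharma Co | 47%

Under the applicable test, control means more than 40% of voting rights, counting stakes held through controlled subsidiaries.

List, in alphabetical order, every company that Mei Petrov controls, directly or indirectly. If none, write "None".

Caldera Materials LLC, Solent Logistics Co

Mei holds 100% of Solent, so Mei controls Solent.
Solent and Mei together hold 92% + 8% = 100% of Caldera, so Mei controls Caldera.
No other company's threshold is met.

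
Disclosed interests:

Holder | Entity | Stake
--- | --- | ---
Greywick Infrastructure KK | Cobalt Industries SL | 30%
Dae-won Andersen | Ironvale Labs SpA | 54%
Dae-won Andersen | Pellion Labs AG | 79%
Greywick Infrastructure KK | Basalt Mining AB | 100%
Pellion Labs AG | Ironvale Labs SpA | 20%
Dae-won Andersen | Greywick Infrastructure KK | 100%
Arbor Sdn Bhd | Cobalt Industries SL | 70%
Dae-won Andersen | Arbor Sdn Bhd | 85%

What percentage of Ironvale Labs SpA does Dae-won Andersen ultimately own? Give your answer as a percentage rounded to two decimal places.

Dae-won reaches Ironvale along 2 paths.
Via Pellion: 79% × 20% = 15.8%.
Direct stake: 54% = 54%.
Total: 15.8% + 54% = 69.8%.
Rounded: 69.80%.

69.80%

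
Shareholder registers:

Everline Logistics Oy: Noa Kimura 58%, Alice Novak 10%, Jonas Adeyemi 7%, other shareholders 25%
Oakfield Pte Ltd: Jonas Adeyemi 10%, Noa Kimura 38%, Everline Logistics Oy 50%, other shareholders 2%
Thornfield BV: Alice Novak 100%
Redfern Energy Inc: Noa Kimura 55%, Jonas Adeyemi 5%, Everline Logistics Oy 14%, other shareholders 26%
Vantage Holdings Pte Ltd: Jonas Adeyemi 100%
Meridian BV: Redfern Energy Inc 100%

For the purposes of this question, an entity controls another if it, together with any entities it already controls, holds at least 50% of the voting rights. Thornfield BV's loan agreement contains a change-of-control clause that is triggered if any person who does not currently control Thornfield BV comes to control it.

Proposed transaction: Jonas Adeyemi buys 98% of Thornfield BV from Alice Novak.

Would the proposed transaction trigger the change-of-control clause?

The purchase adds only to Jonas's holdings (Alice's stake shrinks), so Jonas is the only person who could newly come to control Thornfield.
Jonas holds 100% of Vantage, so Jonas controls Vantage.
Neither Jonas nor any entity Jonas controls holds any voting interest in Thornfield.
So before the transaction, Jonas does not control Thornfield.
After the purchase, Jonas holds 98% of Thornfield directly, and Alice's stake falls to 2%.
Jonas holds 98% of Thornfield, so Jonas controls Thornfield.
Jonas did not control Thornfield before and does after, so the clause is triggered.

Yes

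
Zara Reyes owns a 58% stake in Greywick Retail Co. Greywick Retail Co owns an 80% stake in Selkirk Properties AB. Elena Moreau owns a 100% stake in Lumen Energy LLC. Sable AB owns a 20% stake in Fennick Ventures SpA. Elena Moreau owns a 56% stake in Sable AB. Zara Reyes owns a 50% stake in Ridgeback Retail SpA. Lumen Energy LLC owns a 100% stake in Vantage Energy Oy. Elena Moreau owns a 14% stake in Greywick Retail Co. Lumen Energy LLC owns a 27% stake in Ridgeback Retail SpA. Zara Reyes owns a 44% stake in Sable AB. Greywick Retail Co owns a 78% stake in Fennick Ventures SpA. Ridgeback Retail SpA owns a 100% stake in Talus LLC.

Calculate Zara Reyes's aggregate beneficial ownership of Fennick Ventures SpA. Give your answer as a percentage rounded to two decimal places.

54.04%

Zara reaches Fennick along 2 paths.
Via Greywick: 58% × 78% = 45.24%.
Via Sable: 44% × 20% = 8.8%.
Total: 45.24% + 8.8% = 54.04%.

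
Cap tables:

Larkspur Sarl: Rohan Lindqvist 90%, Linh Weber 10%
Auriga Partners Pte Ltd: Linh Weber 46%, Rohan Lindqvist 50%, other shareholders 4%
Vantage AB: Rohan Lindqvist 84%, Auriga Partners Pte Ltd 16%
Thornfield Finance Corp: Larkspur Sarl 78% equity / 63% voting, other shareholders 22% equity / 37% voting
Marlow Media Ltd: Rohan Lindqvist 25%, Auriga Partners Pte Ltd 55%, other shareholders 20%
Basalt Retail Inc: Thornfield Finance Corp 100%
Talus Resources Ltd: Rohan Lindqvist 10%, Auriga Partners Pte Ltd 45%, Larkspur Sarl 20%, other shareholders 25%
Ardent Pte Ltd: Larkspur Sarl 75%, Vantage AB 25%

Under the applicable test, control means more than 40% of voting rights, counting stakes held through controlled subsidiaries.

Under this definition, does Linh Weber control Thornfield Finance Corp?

No

Linh holds 46% of Auriga, so Linh controls Auriga.
Auriga holds 55% of Marlow, so Linh controls Marlow.
Auriga holds 45% of Talus, so Linh controls Talus.
Neither Linh nor any entity Linh controls holds any voting interest in Thornfield.
So Linh does not control Thornfield.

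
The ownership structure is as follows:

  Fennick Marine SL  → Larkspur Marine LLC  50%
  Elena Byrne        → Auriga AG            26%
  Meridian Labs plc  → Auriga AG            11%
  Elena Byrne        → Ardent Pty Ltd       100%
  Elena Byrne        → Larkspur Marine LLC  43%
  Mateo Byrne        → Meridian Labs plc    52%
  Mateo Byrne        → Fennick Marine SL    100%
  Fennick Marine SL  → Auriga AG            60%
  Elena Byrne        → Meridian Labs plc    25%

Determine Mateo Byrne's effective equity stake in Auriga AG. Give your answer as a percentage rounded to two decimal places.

65.72%

Mateo reaches Auriga along 2 paths.
Via Fennick: 100% × 60% = 60%.
Via Meridian: 52% × 11% = 5.72%.
Total: 60% + 5.72% = 65.72%.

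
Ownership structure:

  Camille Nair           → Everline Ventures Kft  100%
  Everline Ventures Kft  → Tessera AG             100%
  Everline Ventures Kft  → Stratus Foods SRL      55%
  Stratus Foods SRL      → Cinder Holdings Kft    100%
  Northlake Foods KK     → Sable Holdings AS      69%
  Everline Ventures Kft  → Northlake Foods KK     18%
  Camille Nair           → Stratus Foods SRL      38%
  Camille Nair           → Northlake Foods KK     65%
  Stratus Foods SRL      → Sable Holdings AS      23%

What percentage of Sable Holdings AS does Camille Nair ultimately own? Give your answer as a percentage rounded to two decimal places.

78.66%

Camille reaches Sable along 4 paths.
Via Stratus: 38% × 23% = 8.74%.
Via Everline → Stratus: 100% × 55% × 23% = 12.65%.
Via Northlake: 65% × 69% = 44.85%.
Via Everline → Northlake: 100% × 18% × 69% = 12.42%.
Total: 8.74% + 12.65% + 44.85% + 12.42% = 78.66%.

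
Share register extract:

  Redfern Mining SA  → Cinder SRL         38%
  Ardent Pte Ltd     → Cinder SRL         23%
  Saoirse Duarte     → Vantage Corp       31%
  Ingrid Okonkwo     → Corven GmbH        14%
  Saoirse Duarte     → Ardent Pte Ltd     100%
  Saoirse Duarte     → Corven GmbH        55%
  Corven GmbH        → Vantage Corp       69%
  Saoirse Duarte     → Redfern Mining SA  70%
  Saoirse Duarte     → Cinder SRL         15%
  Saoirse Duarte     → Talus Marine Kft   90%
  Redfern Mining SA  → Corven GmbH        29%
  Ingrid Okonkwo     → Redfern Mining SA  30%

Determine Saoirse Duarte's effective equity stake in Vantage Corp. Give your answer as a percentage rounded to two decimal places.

Saoirse reaches Vantage along 3 paths.
Direct stake: 31% = 31%.
Via Corven: 55% × 69% = 37.95%.
Via Redfern → Corven: 70% × 29% × 69% = 14.007%.
Total: 31% + 37.95% + 14.007% = 82.957%.
Rounded: 82.96%.

82.96%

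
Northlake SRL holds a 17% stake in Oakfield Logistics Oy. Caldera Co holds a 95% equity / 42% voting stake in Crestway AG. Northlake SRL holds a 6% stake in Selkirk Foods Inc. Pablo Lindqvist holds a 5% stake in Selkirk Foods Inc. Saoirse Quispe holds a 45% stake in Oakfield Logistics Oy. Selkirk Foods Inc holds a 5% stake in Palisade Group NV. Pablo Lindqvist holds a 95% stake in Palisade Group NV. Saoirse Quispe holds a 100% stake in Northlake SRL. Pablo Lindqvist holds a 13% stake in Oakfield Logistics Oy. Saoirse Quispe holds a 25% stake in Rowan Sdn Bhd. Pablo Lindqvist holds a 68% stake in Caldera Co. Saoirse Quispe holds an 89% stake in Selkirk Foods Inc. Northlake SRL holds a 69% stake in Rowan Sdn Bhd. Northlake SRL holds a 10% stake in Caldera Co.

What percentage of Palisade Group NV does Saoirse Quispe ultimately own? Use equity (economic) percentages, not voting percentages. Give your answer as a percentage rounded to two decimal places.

Saoirse reaches Palisade along 2 paths.
Via Selkirk: 89% × 5% = 4.45%.
Via Northlake → Selkirk: 100% × 6% × 5% = 0.3%.
Total: 4.45% + 0.3% = 4.75%.

4.75%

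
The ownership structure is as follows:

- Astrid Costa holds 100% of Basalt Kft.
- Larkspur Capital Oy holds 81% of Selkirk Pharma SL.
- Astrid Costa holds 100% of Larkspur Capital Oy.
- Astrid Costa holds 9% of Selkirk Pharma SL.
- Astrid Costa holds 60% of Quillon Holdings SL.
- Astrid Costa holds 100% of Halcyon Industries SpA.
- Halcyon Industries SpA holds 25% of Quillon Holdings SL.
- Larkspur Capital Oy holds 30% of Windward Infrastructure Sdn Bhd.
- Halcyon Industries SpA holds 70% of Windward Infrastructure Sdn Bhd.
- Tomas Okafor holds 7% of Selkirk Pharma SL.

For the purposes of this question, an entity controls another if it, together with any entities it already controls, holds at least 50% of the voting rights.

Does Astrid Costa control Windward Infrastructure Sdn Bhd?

Yes

Astrid holds 100% of Larkspur, so Astrid controls Larkspur.
Astrid holds 100% of Halcyon, so Astrid controls Halcyon.
Larkspur and Halcyon together hold 30% + 70% = 100% of Windward, so Astrid controls Windward.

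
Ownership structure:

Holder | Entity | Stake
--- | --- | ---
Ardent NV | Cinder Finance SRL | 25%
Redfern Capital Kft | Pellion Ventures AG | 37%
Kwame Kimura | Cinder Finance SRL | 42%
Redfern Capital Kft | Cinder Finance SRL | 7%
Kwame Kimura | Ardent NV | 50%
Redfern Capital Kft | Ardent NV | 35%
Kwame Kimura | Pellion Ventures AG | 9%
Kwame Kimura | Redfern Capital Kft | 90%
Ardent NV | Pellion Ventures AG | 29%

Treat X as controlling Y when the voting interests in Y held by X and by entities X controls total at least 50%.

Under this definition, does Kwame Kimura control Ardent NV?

Kwame holds 90% of Redfern, so Kwame controls Redfern.
Kwame and Redfern together hold 50% + 35% = 85% of Ardent, so Kwame controls Ardent.

Yes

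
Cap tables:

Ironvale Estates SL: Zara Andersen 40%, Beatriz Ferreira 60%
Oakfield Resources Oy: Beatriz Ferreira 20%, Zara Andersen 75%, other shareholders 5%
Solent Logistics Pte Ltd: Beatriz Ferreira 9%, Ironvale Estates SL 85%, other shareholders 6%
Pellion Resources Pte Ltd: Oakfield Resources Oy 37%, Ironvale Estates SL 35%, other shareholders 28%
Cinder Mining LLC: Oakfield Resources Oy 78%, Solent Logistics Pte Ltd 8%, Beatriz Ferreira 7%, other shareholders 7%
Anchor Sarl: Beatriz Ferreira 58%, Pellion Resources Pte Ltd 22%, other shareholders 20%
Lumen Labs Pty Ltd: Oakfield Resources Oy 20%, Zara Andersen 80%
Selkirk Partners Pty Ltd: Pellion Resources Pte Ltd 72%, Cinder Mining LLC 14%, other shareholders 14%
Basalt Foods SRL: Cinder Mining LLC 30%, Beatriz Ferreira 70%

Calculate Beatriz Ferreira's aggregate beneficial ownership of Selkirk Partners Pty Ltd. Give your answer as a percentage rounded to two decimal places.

Beatriz reaches Selkirk along 6 paths.
Via Oakfield → Pellion: 20% × 37% × 72% = 5.328%.
Via Ironvale → Pellion: 60% × 35% × 72% = 15.12%.
Via Oakfield → Cinder: 20% × 78% × 14% = 2.184%.
Via Solent → Cinder: 9% × 8% × 14% = 0.1008%.
Via Ironvale → Solent → Cinder: 60% × 85% × 8% × 14% = 0.5712%.
Via Cinder: 7% × 14% = 0.98%.
Total: 5.328% + 15.12% + 2.184% + 0.1008% + 0.5712% + 0.98% = 24.284%.
Rounded: 24.28%.

24.28%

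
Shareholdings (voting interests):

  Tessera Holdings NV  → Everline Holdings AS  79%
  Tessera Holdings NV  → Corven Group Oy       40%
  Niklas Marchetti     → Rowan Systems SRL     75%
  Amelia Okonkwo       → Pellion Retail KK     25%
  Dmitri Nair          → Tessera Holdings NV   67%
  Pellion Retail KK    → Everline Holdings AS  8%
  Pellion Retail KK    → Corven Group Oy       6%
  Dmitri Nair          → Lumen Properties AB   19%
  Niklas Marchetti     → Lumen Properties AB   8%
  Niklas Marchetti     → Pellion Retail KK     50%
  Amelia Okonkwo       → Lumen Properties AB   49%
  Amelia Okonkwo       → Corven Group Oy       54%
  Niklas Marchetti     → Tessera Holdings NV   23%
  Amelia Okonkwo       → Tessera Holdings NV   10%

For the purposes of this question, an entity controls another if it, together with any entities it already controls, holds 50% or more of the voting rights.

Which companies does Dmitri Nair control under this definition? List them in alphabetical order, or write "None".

Dmitri holds 67% of Tessera, so Dmitri controls Tessera.
Tessera holds 79% of Everline, so Dmitri controls Everline.
No other company's threshold is met.

Everline Holdings AS, Tessera Holdings NV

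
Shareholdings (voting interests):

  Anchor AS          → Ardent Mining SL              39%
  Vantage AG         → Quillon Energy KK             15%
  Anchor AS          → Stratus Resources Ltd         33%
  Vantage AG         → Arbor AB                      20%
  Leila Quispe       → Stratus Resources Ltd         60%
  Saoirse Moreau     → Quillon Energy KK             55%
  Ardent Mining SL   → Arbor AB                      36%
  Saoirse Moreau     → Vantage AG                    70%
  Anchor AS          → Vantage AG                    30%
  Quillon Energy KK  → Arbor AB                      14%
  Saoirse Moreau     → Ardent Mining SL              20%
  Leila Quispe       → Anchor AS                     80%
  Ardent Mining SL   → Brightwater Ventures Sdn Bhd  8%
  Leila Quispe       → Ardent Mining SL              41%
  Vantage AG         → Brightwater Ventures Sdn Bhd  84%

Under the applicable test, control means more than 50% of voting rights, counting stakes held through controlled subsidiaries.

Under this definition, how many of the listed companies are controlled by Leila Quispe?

Leila holds 80% of Anchor, so Leila controls Anchor.
Leila and Anchor together hold 41% + 39% = 80% of Ardent, so Leila controls Ardent.
Leila and Anchor together hold 60% + 33% = 93% of Stratus, so Leila controls Stratus.
No other company's threshold is met.
Leila controls 3 companies.

3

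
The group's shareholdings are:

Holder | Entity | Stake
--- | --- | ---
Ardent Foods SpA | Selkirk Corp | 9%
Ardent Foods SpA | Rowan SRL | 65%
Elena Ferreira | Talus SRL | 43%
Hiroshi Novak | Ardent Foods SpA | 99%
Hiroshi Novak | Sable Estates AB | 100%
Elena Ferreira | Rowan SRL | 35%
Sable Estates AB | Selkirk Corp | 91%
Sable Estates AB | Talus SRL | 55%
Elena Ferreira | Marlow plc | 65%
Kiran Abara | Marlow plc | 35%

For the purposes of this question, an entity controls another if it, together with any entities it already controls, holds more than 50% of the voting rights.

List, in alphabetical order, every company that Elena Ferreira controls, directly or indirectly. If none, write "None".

Marlow plc

Elena holds 65% of Marlow, so Elena controls Marlow.
No other company's threshold is met.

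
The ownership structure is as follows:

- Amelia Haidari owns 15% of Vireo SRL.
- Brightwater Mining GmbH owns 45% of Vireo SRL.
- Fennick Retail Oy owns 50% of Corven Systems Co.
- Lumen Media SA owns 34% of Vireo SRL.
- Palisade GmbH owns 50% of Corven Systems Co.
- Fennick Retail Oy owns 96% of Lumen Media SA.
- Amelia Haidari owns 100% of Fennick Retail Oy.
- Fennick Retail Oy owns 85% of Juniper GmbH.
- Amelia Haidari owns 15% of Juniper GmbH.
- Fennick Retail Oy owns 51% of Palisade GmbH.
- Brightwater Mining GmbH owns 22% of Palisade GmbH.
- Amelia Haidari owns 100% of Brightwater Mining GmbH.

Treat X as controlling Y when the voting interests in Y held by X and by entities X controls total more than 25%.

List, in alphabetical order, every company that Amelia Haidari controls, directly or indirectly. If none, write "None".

Brightwater Mining GmbH, Corven Systems Co, Fennick Retail Oy, Juniper GmbH, Lumen Media SA, Palisade GmbH, Vireo SRL

Amelia holds 100% of Brightwater, so Amelia controls Brightwater.
Amelia holds 100% of Fennick, so Amelia controls Fennick.
Amelia and Fennick together hold 15% + 85% = 100% of Juniper, so Amelia controls Juniper.
Fennick holds 96% of Lumen, so Amelia controls Lumen.
Brightwater and Fennick together hold 22% + 51% = 73% of Palisade, so Amelia controls Palisade.
Palisade and Fennick together hold 50% + 50% = 100% of Corven, so Amelia controls Corven.
Brightwater and Lumen and Amelia together hold 45% + 34% + 15% = 94% of Vireo, so Amelia controls Vireo.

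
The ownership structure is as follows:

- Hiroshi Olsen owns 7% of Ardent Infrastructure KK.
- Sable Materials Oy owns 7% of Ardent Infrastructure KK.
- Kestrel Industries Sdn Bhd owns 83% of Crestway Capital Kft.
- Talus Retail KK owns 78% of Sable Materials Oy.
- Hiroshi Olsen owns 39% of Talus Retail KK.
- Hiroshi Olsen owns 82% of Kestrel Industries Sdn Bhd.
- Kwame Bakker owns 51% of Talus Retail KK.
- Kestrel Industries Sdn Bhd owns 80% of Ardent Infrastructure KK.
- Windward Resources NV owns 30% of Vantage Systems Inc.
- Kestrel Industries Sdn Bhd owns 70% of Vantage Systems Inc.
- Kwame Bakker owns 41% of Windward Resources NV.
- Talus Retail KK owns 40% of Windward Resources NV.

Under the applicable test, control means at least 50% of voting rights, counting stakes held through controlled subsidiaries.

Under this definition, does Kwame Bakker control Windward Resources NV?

Kwame holds 51% of Talus, so Kwame controls Talus.
Kwame and Talus together hold 41% + 40% = 81% of Windward, so Kwame controls Windward.

Yes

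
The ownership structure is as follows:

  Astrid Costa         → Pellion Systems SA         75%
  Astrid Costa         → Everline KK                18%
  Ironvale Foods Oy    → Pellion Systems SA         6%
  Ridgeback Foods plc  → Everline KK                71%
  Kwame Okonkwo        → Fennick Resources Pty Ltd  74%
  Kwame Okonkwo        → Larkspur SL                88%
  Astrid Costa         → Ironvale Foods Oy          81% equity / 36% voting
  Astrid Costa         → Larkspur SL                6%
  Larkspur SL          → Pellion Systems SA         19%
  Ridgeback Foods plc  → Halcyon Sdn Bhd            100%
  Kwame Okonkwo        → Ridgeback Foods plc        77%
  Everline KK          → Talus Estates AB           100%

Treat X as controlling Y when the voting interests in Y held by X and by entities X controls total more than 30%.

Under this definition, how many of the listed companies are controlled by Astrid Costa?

2

Astrid holds 36% of Ironvale, so Astrid controls Ironvale.
Astrid and Ironvale together hold 75% + 6% = 81% of Pellion, so Astrid controls Pellion.
No other company's threshold is met.
Astrid controls 2 companies.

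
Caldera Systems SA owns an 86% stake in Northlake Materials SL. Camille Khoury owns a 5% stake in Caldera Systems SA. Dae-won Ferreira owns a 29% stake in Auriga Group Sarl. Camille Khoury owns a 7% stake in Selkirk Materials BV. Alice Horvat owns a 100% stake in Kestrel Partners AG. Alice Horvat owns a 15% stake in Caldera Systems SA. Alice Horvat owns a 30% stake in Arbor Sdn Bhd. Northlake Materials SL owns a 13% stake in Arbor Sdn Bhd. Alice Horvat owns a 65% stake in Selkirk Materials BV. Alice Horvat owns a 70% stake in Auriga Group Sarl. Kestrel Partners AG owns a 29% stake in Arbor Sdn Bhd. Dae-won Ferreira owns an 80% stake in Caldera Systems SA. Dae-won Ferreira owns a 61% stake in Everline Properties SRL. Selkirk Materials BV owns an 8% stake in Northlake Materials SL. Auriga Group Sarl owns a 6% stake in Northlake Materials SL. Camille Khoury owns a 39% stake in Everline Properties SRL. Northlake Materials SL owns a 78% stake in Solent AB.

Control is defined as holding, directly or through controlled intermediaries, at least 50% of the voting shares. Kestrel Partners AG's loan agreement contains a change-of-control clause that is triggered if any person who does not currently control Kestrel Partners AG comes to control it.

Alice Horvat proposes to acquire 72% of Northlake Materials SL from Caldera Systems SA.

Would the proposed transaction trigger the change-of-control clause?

The purchase adds only to Alice's holdings (Caldera's stake shrinks), so Alice is the only person who could newly come to control Kestrel.
Alice holds 100% of Kestrel, so Alice controls Kestrel.
So Alice already controls Kestrel before the transaction.
After the purchase, Alice holds 72% of Northlake directly, and Caldera's stake falls to 14%.
Alice controlled Kestrel already, so this is not a new person acquiring control; every other person's position is unchanged or reduced.
No new person acquires control, so the clause is not triggered.

No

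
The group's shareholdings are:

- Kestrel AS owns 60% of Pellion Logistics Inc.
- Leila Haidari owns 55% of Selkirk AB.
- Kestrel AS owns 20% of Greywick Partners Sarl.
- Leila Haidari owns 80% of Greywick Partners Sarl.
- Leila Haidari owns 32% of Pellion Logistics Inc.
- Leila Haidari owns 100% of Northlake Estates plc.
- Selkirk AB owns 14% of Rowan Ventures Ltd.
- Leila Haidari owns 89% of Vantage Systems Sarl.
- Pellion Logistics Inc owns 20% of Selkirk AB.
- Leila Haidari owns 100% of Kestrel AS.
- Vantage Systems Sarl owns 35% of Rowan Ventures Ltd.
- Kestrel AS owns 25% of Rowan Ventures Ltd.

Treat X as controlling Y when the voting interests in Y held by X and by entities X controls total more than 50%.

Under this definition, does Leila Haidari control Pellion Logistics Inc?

Yes

Leila holds 100% of Kestrel, so Leila controls Kestrel.
Kestrel and Leila together hold 60% + 32% = 92% of Pellion, so Leila controls Pellion.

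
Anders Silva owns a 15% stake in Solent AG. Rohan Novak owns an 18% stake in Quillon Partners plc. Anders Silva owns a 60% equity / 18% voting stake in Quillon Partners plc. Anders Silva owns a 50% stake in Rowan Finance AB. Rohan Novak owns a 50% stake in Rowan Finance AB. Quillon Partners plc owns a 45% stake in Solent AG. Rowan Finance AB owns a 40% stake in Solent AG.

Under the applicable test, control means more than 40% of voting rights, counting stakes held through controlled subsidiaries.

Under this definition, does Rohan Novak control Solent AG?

No

Rohan holds 50% of Rowan, so Rohan controls Rowan.
In Solent, Rohan's side holds only 40%, not > 40%.
So Rohan does not control Solent.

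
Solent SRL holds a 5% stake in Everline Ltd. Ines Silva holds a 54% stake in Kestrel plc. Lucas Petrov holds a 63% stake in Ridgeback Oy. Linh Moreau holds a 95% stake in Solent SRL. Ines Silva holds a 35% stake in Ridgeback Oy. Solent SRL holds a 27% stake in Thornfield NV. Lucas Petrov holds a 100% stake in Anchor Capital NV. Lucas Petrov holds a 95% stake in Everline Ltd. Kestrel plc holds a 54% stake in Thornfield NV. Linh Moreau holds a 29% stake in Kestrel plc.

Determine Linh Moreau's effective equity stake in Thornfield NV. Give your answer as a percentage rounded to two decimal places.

Linh reaches Thornfield along 2 paths.
Via Kestrel: 29% × 54% = 15.66%.
Via Solent: 95% × 27% = 25.65%.
Total: 15.66% + 25.65% = 41.31%.

41.31%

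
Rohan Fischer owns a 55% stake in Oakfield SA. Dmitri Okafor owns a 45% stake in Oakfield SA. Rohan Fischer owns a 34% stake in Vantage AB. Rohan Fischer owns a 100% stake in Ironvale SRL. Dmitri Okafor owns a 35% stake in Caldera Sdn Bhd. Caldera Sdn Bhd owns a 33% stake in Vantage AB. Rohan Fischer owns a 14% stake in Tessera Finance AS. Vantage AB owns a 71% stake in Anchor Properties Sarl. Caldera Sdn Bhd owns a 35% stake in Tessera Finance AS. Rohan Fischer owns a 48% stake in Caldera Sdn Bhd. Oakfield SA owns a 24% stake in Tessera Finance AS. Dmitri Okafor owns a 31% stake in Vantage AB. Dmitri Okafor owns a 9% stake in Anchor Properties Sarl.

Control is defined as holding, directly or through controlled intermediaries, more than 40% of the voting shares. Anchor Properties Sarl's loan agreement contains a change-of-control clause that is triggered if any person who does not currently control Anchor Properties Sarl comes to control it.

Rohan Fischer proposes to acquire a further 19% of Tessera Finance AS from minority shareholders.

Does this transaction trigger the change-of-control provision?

The purchase changes only Rohan's holdings, so Rohan is the only person who could newly come to control Anchor.
Rohan holds 48% of Caldera, so Rohan controls Caldera.
Caldera and Rohan together hold 33% + 34% = 67% of Vantage, so Rohan controls Vantage.
Vantage holds 71% of Anchor, so Rohan controls Anchor.
So Rohan already controls Anchor before the transaction.
After the purchase, Rohan's direct stake in Tessera rises to 14% + 19% = 33%.
Rohan controlled Anchor already, so this is not a new person acquiring control; every other person's position is unchanged or reduced.
No new person acquires control, so the clause is not triggered.

No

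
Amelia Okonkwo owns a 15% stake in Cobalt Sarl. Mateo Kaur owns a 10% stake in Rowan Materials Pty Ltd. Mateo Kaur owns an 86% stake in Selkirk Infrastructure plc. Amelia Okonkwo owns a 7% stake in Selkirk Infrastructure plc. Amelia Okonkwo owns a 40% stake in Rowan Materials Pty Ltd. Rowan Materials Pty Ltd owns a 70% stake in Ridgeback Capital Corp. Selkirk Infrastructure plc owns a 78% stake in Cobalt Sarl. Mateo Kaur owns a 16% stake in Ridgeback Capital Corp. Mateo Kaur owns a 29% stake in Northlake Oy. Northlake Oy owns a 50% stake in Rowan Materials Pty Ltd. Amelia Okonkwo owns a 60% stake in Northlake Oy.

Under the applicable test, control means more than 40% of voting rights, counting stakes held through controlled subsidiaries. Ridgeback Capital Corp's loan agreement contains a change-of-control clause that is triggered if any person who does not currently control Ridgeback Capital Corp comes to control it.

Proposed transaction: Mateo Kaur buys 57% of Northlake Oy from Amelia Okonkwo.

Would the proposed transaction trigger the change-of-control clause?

The purchase adds only to Mateo's holdings (Amelia's stake shrinks), so Mateo is the only person who could newly come to control Ridgeback.
Mateo holds 86% of Selkirk, so Mateo controls Selkirk.
Selkirk holds 78% of Cobalt, so Mateo controls Cobalt.
In Ridgeback, Mateo's side holds only 16%, not > 40%.
So before the transaction, Mateo does not control Ridgeback.
After the purchase, Mateo's direct stake in Northlake rises to 29% + 57% = 86%, and Amelia's stake falls to 3%.
Mateo holds 86% of Northlake, so Mateo controls Northlake.
Northlake and Mateo together hold 50% + 10% = 60% of Rowan, so Mateo controls Rowan.
Rowan and Mateo together hold 70% + 16% = 86% of Ridgeback, so Mateo controls Ridgeback.
Mateo did not control Ridgeback before and does after, so the clause is triggered.

Yes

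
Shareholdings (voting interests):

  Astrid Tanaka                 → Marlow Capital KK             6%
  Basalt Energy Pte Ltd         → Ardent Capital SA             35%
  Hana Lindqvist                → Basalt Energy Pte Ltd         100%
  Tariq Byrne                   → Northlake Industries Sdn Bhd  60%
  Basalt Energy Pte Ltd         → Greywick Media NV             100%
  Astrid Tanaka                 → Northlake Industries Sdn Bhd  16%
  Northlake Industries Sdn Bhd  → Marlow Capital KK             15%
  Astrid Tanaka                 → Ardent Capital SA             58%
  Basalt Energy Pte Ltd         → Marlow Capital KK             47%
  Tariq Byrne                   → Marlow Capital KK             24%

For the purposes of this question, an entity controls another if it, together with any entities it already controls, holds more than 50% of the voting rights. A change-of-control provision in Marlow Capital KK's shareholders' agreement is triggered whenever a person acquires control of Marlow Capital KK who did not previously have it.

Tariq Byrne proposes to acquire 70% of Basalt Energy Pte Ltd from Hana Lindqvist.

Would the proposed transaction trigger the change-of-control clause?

The purchase adds only to Tariq's holdings (Hana's stake shrinks), so Tariq is the only person who could newly come to control Marlow.
Tariq holds 60% of Northlake, so Tariq controls Northlake.
In Marlow, Tariq's side holds only 15% + 24% = 39%, not > 50%.
So before the transaction, Tariq does not control Marlow.
After the purchase, Tariq holds 70% of Basalt directly, and Hana's stake falls to 30%.
Tariq holds 70% of Basalt, so Tariq controls Basalt.
Basalt and Northlake and Tariq together hold 47% + 15% + 24% = 86% of Marlow, so Tariq controls Marlow.
Tariq did not control Marlow before and does after, so the clause is triggered.

Yes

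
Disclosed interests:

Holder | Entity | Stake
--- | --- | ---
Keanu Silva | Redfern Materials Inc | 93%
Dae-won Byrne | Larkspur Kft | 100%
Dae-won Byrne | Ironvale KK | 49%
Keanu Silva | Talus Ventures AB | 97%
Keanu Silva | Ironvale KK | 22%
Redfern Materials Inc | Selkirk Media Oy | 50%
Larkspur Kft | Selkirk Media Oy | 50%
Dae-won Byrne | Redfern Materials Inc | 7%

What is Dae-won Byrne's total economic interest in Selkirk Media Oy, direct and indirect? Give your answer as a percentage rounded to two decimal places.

Dae-won reaches Selkirk along 2 paths.
Via Larkspur: 100% × 50% = 50%.
Via Redfern: 7% × 50% = 3.5%.
Total: 50% + 3.5% = 53.5%.
Rounded: 53.50%.

53.50%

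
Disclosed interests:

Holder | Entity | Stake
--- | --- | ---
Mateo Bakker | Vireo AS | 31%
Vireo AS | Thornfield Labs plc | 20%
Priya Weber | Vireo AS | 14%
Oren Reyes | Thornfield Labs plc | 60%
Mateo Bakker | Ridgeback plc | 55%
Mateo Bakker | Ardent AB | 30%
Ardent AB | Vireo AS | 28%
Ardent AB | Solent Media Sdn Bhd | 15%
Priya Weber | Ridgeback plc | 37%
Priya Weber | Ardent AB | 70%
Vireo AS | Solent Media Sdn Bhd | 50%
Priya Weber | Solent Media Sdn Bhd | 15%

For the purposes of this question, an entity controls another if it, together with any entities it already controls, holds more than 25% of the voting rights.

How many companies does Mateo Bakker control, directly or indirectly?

Mateo holds 30% of Ardent, so Mateo controls Ardent.
Mateo and Ardent together hold 31% + 28% = 59% of Vireo, so Mateo controls Vireo.
Mateo holds 55% of Ridgeback, so Mateo controls Ridgeback.
Vireo and Ardent together hold 50% + 15% = 65% of Solent, so Mateo controls Solent.
No other company's threshold is met.
Mateo controls 4 companies.

4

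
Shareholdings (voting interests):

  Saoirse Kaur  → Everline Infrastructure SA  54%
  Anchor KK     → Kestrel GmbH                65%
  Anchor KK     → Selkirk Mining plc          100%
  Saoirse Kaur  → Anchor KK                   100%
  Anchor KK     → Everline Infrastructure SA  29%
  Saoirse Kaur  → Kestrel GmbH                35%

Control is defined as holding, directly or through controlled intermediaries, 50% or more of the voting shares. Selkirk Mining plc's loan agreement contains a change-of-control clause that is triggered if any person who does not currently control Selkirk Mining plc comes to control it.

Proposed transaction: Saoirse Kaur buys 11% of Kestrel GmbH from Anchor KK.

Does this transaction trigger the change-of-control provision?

No

The purchase adds only to Saoirse's holdings (Anchor's stake shrinks), so Saoirse is the only person who could newly come to control Selkirk.
Saoirse holds 100% of Anchor, so Saoirse controls Anchor.
Anchor holds 100% of Selkirk, so Saoirse controls Selkirk.
So Saoirse already controls Selkirk before the transaction.
After the purchase, Saoirse's direct stake in Kestrel rises to 35% + 11% = 46%, and Anchor's stake falls to 54%.
Saoirse controlled Selkirk already, so this is not a new person acquiring control; every other person's position is unchanged or reduced.
No new person acquires control, so the clause is not triggered.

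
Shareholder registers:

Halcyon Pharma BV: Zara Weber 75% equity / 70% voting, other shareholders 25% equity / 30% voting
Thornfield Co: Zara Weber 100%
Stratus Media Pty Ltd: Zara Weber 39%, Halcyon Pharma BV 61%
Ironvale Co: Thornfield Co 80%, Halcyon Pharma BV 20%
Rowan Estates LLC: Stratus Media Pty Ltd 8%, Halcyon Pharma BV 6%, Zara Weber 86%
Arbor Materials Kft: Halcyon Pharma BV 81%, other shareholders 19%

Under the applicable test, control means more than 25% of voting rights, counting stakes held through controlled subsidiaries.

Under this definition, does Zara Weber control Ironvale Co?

Zara holds 100% of Thornfield, so Zara controls Thornfield.
Zara holds 70% of Halcyon, so Zara controls Halcyon.
Thornfield and Halcyon together hold 80% + 20% = 100% of Ironvale, so Zara controls Ironvale.

Yes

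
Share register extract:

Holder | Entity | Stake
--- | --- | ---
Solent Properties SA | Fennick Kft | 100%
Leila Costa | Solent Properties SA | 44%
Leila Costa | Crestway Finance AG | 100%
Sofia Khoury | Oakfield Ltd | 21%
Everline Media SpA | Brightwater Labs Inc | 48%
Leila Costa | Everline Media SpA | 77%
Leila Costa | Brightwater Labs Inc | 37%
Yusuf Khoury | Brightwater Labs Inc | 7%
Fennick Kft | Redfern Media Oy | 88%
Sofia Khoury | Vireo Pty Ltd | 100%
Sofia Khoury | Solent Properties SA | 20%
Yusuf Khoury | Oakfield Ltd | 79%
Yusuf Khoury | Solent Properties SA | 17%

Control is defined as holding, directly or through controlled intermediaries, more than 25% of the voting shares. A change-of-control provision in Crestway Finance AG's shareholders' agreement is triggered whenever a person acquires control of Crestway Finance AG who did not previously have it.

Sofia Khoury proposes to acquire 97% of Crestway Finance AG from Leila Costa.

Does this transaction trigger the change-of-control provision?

The purchase adds only to Sofia's holdings (Leila's stake shrinks), so Sofia is the only person who could newly come to control Crestway.
Sofia holds 100% of Vireo, so Sofia controls Vireo.
Neither Sofia nor any entity Sofia controls holds any voting interest in Crestway.
So before the transaction, Sofia does not control Crestway.
After the purchase, Sofia holds 97% of Crestway directly, and Leila's stake falls to 3%.
Sofia holds 97% of Crestway, so Sofia controls Crestway.
Sofia did not control Crestway before and does after, so the clause is triggered.

Yes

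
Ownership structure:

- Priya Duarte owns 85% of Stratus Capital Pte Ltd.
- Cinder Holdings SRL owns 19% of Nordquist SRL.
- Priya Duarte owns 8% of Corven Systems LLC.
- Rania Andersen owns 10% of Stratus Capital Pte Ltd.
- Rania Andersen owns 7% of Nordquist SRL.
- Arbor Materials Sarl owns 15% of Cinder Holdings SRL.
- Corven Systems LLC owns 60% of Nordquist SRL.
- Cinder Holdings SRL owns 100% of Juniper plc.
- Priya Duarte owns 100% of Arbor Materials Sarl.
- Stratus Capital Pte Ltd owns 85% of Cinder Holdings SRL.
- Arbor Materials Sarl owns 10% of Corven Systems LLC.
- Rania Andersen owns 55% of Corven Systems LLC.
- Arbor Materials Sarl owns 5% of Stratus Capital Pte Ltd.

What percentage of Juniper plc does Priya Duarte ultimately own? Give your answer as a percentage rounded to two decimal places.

Priya reaches Juniper along 3 paths.
Via Arbor → Cinder: 100% × 15% × 100% = 15%.
Via Stratus → Cinder: 85% × 85% × 100% = 72.25%.
Via Arbor → Stratus → Cinder: 100% × 5% × 85% × 100% = 4.25%.
Total: 15% + 72.25% + 4.25% = 91.5%.
Rounded: 91.50%.

91.50%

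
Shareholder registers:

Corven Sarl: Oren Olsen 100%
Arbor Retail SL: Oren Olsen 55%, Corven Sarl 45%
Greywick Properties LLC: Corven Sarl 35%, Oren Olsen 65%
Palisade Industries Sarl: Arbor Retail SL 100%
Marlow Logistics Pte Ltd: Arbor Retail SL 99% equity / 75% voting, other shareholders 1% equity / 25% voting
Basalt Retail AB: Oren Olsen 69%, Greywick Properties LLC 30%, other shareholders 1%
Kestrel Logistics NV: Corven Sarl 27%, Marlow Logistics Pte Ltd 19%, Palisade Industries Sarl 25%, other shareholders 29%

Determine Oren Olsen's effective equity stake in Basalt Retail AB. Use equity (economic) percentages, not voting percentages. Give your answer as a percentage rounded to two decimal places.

Oren reaches Basalt along 3 paths.
Direct stake: 69% = 69%.
Via Corven → Greywick: 100% × 35% × 30% = 10.5%.
Via Greywick: 65% × 30% = 19.5%.
Total: 69% + 10.5% + 19.5% = 99%.
Rounded: 99.00%.

99.00%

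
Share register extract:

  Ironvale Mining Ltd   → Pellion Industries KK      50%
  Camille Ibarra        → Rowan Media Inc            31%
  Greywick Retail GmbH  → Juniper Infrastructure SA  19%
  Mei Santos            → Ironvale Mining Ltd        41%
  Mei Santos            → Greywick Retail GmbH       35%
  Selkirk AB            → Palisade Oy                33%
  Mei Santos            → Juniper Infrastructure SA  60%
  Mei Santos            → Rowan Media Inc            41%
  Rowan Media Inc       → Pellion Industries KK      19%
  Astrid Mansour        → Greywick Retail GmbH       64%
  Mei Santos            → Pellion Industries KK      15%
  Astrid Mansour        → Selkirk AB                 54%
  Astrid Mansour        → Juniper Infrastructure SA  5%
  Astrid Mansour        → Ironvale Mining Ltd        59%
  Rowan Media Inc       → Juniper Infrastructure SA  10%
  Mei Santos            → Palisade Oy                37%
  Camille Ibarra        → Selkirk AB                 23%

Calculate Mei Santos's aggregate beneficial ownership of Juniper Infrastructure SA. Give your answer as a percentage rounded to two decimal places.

Mei reaches Juniper along 3 paths.
Via Rowan: 41% × 10% = 4.1%.
Via Greywick: 35% × 19% = 6.65%.
Direct stake: 60% = 60%.
Total: 4.1% + 6.65% + 60% = 70.75%.

70.75%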